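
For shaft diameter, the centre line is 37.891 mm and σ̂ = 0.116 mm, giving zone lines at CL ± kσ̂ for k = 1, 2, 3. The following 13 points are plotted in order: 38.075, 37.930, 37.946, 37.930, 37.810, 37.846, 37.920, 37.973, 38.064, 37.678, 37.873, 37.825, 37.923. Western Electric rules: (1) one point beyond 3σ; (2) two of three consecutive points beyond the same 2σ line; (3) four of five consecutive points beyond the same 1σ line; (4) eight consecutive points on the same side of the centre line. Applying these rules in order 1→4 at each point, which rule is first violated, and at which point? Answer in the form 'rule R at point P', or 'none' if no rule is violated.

Zone of each point (C = within 1σ̂, B = 1σ̂–2σ̂, A = 2σ̂–3σ̂, * = beyond 3σ̂; sign = side of CL): 1:+B, 2:+C, 3:+C, 4:+C, 5:-C, 6:-C, 7:+C, 8:+C, 9:+B, 10:-B, 11:-C, 12:-C, 13:+C
No rule fires across all 13 points.

none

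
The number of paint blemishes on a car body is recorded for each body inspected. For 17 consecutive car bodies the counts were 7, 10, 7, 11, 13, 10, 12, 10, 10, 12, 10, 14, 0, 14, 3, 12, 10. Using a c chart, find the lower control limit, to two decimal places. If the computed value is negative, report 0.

0.36

c̄ = (7 + 10 + 7 + 11 + 13 + 10 + 12 + 10 + 10 + 12 + 10 + 14 + 0 + 14 + 3 + 12 + 10) / 17 = 165 / 17 = 9.7059
LCL = c̄ − 3√c̄ = 9.7059 − 3 × 3.1154 = 0.3596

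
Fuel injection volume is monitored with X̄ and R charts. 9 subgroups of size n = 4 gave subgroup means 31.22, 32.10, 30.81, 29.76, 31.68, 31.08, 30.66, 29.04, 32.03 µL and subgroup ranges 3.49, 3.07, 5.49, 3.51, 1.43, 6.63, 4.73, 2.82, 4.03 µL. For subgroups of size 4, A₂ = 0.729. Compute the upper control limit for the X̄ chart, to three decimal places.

33.782

X̄̄ = (31.22 + 32.10 + 30.81 + 29.76 + 31.68 + 31.08 + 30.66 + 29.04 + 32.03) / 9 = 278.3800 / 9 = 30.9311
R̄ = (3.49 + 3.07 + 5.49 + 3.51 + 1.43 + 6.63 + 4.73 + 2.82 + 4.03) / 9 = 35.2000 / 9 = 3.9111
UCL = X̄̄ + A₂·R̄ = 30.9311 + 0.729 × 3.9111 = 33.7823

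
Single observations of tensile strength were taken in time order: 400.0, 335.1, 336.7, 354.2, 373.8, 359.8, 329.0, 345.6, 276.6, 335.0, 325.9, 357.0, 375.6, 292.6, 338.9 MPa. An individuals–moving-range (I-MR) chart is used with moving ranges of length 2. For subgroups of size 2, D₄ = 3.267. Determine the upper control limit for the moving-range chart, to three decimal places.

112.128

Moving ranges: 64.9, 1.6, 17.5, 19.6, 14.0, 30.8, 16.6, 69.0, 58.4, 9.1, 31.1, 18.6, 83.0, 46.3; M̄R̄ = 480.5000 / 14 = 34.3214
UCL_MR = D₄·M̄R̄ = 3.267 × 34.3214 = 112.1281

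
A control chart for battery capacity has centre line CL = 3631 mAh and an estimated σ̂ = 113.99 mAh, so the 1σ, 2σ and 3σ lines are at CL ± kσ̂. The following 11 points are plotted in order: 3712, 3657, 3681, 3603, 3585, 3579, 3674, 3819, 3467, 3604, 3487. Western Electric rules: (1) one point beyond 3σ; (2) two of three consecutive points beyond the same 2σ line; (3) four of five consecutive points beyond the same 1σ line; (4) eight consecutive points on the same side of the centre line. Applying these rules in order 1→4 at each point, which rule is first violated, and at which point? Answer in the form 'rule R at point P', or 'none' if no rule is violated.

Zone of each point (C = within 1σ̂, B = 1σ̂–2σ̂, A = 2σ̂–3σ̂, * = beyond 3σ̂; sign = side of CL): 1:+C, 2:+C, 3:+C, 4:-C, 5:-C, 6:-C, 7:+C, 8:+B, 9:-B, 10:-C, 11:-B
No rule fires across all 11 points.

none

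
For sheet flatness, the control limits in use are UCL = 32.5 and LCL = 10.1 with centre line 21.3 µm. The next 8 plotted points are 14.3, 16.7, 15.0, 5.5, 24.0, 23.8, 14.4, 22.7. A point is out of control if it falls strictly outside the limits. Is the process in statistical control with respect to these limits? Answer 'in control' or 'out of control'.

Compare each point to [10.1, 32.5]: sample 4 = 5.5 < LCL.

out of control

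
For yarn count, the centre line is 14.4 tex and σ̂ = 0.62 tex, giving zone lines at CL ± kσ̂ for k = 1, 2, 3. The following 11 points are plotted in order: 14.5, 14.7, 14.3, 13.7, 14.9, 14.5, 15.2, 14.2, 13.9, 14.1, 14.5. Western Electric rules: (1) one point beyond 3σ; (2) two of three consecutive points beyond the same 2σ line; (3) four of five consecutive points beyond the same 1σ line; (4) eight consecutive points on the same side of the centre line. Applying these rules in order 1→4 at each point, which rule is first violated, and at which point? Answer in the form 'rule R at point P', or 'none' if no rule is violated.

none

Zone of each point (C = within 1σ̂, B = 1σ̂–2σ̂, A = 2σ̂–3σ̂, * = beyond 3σ̂; sign = side of CL): 1:+C, 2:+C, 3:-C, 4:-B, 5:+C, 6:+C, 7:+B, 8:-C, 9:-C, 10:-C, 11:+C
No rule fires across all 11 points.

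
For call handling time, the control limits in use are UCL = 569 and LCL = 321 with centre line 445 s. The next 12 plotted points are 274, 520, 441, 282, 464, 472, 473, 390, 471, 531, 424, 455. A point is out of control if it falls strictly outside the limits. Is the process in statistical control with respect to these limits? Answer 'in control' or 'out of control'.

Compare each point to [321, 569]: sample 1 = 274 < LCL; sample 4 = 282 < LCL.

out of control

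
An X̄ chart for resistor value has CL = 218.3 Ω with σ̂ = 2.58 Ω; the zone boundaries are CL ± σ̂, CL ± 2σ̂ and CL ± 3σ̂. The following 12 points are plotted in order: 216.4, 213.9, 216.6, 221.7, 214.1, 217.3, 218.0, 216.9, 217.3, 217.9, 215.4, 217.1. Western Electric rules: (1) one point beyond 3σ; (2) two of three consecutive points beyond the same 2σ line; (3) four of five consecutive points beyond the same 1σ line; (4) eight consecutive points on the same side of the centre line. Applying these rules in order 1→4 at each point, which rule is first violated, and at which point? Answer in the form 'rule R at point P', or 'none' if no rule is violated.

rule 4 at point 12

Zone of each point (C = within 1σ̂, B = 1σ̂–2σ̂, A = 2σ̂–3σ̂, * = beyond 3σ̂; sign = side of CL): 1:-C, 2:-B, 3:-C, 4:+B, 5:-B, 6:-C, 7:-C, 8:-C, 9:-C, 10:-C, 11:-B, 12:-C
Rule 4 (eight consecutive points on the same side of the centre line) is satisfied at point 12.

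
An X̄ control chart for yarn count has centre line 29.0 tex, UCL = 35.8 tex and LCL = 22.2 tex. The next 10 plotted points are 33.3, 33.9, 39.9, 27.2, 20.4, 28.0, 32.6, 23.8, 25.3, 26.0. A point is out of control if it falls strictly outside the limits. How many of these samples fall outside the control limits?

Compare each point to [22.2, 35.8]: sample 3 = 39.9 > UCL; sample 5 = 20.4 < LCL.

2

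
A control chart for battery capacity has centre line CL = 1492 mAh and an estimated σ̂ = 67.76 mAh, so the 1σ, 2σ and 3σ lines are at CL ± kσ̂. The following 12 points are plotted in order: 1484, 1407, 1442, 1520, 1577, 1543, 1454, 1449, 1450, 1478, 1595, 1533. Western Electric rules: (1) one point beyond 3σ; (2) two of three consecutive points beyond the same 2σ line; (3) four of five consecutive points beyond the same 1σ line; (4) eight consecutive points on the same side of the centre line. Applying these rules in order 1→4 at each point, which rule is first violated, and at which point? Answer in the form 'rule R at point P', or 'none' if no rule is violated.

Zone of each point (C = within 1σ̂, B = 1σ̂–2σ̂, A = 2σ̂–3σ̂, * = beyond 3σ̂; sign = side of CL): 1:-C, 2:-B, 3:-C, 4:+C, 5:+B, 6:+C, 7:-C, 8:-C, 9:-C, 10:-C, 11:+B, 12:+C
No rule fires across all 12 points.

none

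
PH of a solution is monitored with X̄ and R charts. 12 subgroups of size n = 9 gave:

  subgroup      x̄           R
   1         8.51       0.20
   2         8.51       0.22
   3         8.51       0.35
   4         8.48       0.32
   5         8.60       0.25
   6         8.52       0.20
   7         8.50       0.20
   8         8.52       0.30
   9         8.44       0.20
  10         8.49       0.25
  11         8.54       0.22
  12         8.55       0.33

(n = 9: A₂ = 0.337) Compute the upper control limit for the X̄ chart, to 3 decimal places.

X̄̄ = (8.51 + 8.51 + 8.51 + 8.48 + 8.60 + 8.52 + 8.50 + 8.52 + 8.44 + 8.49 + 8.54 + 8.55) / 12 = 102.1700 / 12 = 8.5142
R̄ = (0.20 + 0.22 + 0.35 + 0.32 + 0.25 + 0.20 + 0.20 + 0.30 + 0.20 + 0.25 + 0.22 + 0.33) / 12 = 3.0400 / 12 = 0.2533
UCL = X̄̄ + A₂·R̄ = 8.5142 + 0.337 × 0.2533 = 8.5995

8.600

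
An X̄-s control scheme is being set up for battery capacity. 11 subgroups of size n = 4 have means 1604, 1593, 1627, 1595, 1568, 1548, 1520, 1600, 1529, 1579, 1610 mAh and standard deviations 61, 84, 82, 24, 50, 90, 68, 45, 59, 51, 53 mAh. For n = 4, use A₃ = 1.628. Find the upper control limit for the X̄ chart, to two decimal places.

1678.08

X̄̄ = (1604 + 1593 + 1627 + 1595 + 1568 + 1548 + 1520 + 1600 + 1529 + 1579 + 1610) / 11 = 1579.3636
s̄ = (61 + 84 + 82 + 24 + 50 + 90 + 68 + 45 + 59 + 51 + 53) / 11 = 60.6364
UCL = X̄̄ + A₃·s̄ = 1579.3636 + 1.628 × 60.6364 = 1678.0796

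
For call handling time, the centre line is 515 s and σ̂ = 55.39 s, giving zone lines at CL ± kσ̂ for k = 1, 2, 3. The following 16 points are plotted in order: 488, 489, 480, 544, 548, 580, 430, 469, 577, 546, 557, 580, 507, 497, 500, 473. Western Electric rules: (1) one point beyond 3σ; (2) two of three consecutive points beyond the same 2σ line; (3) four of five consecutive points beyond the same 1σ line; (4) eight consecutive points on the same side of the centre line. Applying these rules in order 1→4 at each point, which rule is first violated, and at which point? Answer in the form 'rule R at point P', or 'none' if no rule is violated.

Zone of each point (C = within 1σ̂, B = 1σ̂–2σ̂, A = 2σ̂–3σ̂, * = beyond 3σ̂; sign = side of CL): 1:-C, 2:-C, 3:-C, 4:+C, 5:+C, 6:+B, 7:-B, 8:-C, 9:+B, 10:+C, 11:+C, 12:+B, 13:-C, 14:-C, 15:-C, 16:-C
No rule fires across all 16 points.

none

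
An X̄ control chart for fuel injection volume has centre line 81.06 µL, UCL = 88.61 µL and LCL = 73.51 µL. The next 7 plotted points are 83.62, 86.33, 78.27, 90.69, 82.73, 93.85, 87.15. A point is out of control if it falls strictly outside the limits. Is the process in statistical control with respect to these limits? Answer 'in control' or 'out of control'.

out of control

Compare each point to [73.51, 88.61]: sample 4 = 90.69 > UCL; sample 6 = 93.85 > UCL.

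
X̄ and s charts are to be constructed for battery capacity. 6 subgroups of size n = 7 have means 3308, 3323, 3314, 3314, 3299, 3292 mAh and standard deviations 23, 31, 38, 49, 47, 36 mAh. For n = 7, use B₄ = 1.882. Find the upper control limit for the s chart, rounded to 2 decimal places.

70.26

s̄ = (23 + 31 + 38 + 49 + 47 + 36) / 6 = 37.3333
UCL_s = B₄·s̄ = 1.882 × 37.3333 = 70.2613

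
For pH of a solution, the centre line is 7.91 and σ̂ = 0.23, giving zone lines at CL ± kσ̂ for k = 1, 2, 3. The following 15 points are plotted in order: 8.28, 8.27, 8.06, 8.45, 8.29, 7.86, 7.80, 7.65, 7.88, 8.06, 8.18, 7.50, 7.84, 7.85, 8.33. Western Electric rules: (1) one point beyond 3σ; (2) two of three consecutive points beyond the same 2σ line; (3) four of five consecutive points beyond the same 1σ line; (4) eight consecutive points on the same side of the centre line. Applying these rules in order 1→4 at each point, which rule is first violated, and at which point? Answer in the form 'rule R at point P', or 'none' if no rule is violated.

Zone of each point (C = within 1σ̂, B = 1σ̂–2σ̂, A = 2σ̂–3σ̂, * = beyond 3σ̂; sign = side of CL): 1:+B, 2:+B, 3:+C, 4:+A, 5:+B, 6:-C, 7:-C, 8:-B, 9:-C, 10:+C, 11:+B, 12:-B, 13:-C, 14:-C, 15:+B
Rule 3 (four of five consecutive points beyond the same 1σ limit) is satisfied at point 5.

rule 3 at point 5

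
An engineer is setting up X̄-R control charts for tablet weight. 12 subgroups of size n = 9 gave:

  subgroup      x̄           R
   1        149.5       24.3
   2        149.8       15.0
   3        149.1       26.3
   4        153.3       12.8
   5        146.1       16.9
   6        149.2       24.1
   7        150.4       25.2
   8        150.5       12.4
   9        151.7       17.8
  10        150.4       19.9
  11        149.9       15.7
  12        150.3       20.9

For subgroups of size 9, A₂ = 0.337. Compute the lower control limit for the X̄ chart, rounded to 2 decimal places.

143.52

X̄̄ = (149.5 + 149.8 + 149.1 + 153.3 + 146.1 + 149.2 + 150.4 + 150.5 + 151.7 + 150.4 + 149.9 + 150.3) / 12 = 1800.2000 / 12 = 150.0167
R̄ = (24.3 + 15.0 + 26.3 + 12.8 + 16.9 + 24.1 + 25.2 + 12.4 + 17.8 + 19.9 + 15.7 + 20.9) / 12 = 231.3000 / 12 = 19.2750
LCL = X̄̄ − A₂·R̄ = 150.0167 − 0.337 × 19.2750 = 143.5210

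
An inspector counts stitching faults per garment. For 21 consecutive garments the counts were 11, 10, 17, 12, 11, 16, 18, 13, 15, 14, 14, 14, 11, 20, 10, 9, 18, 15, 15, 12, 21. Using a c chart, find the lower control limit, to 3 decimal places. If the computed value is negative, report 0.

2.832

c̄ = (11 + 10 + 17 + 12 + 11 + 16 + 18 + 13 + 15 + 14 + 14 + 14 + 11 + 20 + 10 + 9 + 18 + 15 + 15 + 12 + 21) / 21 = 296 / 21 = 14.0952
LCL = c̄ − 3√c̄ = 14.0952 − 3 × 3.7544 = 2.8322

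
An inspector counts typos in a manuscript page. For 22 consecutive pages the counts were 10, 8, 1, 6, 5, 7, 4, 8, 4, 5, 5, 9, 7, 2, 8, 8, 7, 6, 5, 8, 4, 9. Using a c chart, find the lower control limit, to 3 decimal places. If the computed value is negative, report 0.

c̄ = (10 + 8 + 1 + 6 + 5 + 7 + 4 + 8 + 4 + 5 + 5 + 9 + 7 + 2 + 8 + 8 + 7 + 6 + 5 + 8 + 4 + 9) / 22 = 136 / 22 = 6.1818
LCL = c̄ − 3√c̄ = 6.1818 − 3 × 2.4863 = -1.2772 → 0 (cannot be negative)

0.000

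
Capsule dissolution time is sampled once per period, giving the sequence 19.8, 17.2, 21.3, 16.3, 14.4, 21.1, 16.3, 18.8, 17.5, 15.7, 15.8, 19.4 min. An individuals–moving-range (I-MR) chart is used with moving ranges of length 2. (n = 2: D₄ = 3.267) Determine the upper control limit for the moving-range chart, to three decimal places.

10.217

Moving ranges: 2.6, 4.1, 5.0, 1.9, 6.7, 4.8, 2.5, 1.3, 1.8, 0.1, 3.6; M̄R̄ = 34.4000 / 11 = 3.1273
UCL_MR = D₄·M̄R̄ = 3.267 × 3.1273 = 10.2168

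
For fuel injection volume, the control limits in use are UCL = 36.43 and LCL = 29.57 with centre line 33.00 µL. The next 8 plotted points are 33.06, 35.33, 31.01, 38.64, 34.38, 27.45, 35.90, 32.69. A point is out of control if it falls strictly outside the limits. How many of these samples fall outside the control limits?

2

Compare each point to [29.57, 36.43]: sample 4 = 38.64 > UCL; sample 6 = 27.45 < LCL.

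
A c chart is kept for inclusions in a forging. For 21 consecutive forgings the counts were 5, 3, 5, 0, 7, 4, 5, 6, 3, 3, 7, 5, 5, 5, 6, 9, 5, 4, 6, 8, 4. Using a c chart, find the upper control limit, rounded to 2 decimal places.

11.71

c̄ = (5 + 3 + 5 + 0 + 7 + 4 + 5 + 6 + 3 + 3 + 7 + 5 + 5 + 5 + 6 + 9 + 5 + 4 + 6 + 8 + 4) / 21 = 105 / 21 = 5.0000
UCL = c̄ + 3√c̄ = 5.0000 + 3 × √5.0000 = 5.0000 + 3 × 2.2361 = 11.7082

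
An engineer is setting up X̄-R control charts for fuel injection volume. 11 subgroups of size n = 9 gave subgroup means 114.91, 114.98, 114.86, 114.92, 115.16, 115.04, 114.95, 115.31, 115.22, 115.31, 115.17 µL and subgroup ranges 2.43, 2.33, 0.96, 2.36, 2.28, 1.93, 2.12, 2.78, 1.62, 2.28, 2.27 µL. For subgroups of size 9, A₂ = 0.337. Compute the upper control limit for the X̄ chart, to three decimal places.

115.791

X̄̄ = (114.91 + 114.98 + 114.86 + 114.92 + 115.16 + 115.04 + 114.95 + 115.31 + 115.22 + 115.31 + 115.17) / 11 = 1265.8300 / 11 = 115.0755
R̄ = (2.43 + 2.33 + 0.96 + 2.36 + 2.28 + 1.93 + 2.12 + 2.78 + 1.62 + 2.28 + 2.27) / 11 = 23.3600 / 11 = 2.1236
UCL = X̄̄ + A₂·R̄ = 115.0755 + 0.337 × 2.1236 = 115.7911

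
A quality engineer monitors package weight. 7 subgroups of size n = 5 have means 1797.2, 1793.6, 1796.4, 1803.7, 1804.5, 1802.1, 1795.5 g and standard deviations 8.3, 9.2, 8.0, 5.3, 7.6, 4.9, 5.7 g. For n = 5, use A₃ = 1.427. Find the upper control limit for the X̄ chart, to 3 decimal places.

1808.989

X̄̄ = (1797.2 + 1793.6 + 1796.4 + 1803.7 + 1804.5 + 1802.1 + 1795.5) / 7 = 1799.0000
s̄ = (8.3 + 9.2 + 8.0 + 5.3 + 7.6 + 4.9 + 5.7) / 7 = 7.0000
UCL = X̄̄ + A₃·s̄ = 1799.0000 + 1.427 × 7.0000 = 1808.9890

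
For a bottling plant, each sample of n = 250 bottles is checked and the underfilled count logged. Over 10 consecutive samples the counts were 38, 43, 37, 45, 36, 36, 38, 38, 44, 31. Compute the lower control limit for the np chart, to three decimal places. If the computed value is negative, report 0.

21.461

p̄ = Σdᵢ / (k·n) = 386 / (10 × 250) = 0.15440
LCL = np̄ − 3·√(np̄(1−p̄)) = 38.6000 − 3 × 5.7132 = 21.4605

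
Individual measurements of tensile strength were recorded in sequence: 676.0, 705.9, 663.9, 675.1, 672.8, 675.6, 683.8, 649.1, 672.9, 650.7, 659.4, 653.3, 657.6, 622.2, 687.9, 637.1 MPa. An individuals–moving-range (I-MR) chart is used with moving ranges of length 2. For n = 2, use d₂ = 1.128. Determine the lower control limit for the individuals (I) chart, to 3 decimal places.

X̄ = (676.0 + 705.9 + 663.9 + 675.1 + 672.8 + 675.6 + 683.8 + 649.1 + 672.9 + 650.7 + 659.4 + 653.3 + 657.6 + 622.2 + 687.9 + 637.1) / 16 = 665.2062
Moving ranges: 29.9, 42.0, 11.2, 2.3, 2.8, 8.2, 34.7, 23.8, 22.2, 8.7, 6.1, 4.3, 35.4, 65.7, 50.8; M̄R̄ = 348.1000 / 15 = 23.2067
LCL = X̄ − 3·M̄R̄/d₂ = 665.2062 − 3 × 23.2067 / 1.128 = 603.4864

603.486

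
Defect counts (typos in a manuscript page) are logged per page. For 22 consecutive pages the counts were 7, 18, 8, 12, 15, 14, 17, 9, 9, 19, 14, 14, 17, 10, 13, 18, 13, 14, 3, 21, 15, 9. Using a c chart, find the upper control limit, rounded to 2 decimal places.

c̄ = (7 + 18 + 8 + 12 + 15 + 14 + 17 + 9 + 9 + 19 + 14 + 14 + 17 + 10 + 13 + 18 + 13 + 14 + 3 + 21 + 15 + 9) / 22 = 289 / 22 = 13.1364
UCL = c̄ + 3√c̄ = 13.1364 + 3 × √13.1364 = 13.1364 + 3 × 3.6244 = 24.0096

24.01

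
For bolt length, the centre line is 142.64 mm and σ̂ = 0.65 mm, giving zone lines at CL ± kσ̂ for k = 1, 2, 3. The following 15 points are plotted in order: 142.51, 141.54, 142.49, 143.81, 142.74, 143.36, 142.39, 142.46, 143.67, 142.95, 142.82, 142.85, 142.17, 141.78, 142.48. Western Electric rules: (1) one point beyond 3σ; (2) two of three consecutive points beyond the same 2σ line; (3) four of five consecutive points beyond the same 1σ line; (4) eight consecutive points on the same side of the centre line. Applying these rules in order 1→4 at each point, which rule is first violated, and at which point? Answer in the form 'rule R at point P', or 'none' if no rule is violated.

none

Zone of each point (C = within 1σ̂, B = 1σ̂–2σ̂, A = 2σ̂–3σ̂, * = beyond 3σ̂; sign = side of CL): 1:-C, 2:-B, 3:-C, 4:+B, 5:+C, 6:+B, 7:-C, 8:-C, 9:+B, 10:+C, 11:+C, 12:+C, 13:-C, 14:-B, 15:-C
No rule fires across all 15 points.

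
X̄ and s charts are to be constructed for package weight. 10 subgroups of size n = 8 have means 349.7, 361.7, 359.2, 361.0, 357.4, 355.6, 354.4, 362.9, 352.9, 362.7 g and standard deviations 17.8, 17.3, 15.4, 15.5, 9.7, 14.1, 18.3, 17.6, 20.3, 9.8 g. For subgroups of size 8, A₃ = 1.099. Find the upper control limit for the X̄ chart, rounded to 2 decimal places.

374.87

X̄̄ = (349.7 + 361.7 + 359.2 + 361.0 + 357.4 + 355.6 + 354.4 + 362.9 + 352.9 + 362.7) / 10 = 357.7500
s̄ = (17.8 + 17.3 + 15.4 + 15.5 + 9.7 + 14.1 + 18.3 + 17.6 + 20.3 + 9.8) / 10 = 15.5800
UCL = X̄̄ + A₃·s̄ = 357.7500 + 1.099 × 15.5800 = 374.8724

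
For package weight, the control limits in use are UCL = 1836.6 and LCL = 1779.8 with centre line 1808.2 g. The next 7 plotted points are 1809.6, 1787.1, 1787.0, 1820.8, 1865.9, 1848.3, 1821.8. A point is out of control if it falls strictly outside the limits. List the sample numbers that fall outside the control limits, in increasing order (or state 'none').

5, 6

Compare each point to [1779.8, 1836.6]: sample 5 = 1865.9 > UCL; sample 6 = 1848.3 > UCL.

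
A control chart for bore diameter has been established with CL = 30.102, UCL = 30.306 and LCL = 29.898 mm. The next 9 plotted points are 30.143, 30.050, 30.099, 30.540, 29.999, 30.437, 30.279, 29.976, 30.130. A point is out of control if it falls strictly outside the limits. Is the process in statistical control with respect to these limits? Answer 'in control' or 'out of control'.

out of control

Compare each point to [29.898, 30.306]: sample 4 = 30.540 > UCL; sample 6 = 30.437 > UCL.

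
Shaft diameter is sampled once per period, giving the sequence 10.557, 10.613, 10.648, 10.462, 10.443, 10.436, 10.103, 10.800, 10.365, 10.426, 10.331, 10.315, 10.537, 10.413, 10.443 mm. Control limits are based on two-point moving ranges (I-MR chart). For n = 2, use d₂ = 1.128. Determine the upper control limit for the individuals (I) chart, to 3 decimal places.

10.899

X̄ = (10.557 + 10.613 + 10.648 + 10.462 + 10.443 + 10.436 + 10.103 + 10.800 + 10.365 + 10.426 + 10.331 + 10.315 + 10.537 + 10.413 + 10.443) / 15 = 10.4595
Moving ranges: 0.056, 0.035, 0.186, 0.019, 0.007, 0.333, 0.697, 0.435, 0.061, 0.095, 0.016, 0.222, 0.124, 0.030; M̄R̄ = 2.3160 / 14 = 0.1654
UCL = X̄ + 3·M̄R̄/d₂ = 10.4595 + 3 × 0.1654 / 1.128 = 10.8994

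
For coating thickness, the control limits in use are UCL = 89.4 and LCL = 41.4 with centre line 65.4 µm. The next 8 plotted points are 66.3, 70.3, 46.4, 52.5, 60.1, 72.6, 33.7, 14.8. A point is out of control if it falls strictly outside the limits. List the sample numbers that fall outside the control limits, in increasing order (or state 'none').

Compare each point to [41.4, 89.4]: sample 7 = 33.7 < LCL; sample 8 = 14.8 < LCL.

7, 8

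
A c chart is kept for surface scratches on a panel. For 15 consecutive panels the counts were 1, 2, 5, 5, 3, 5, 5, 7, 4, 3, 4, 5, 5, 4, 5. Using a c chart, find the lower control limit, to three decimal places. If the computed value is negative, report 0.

c̄ = (1 + 2 + 5 + 5 + 3 + 5 + 5 + 7 + 4 + 3 + 4 + 5 + 5 + 4 + 5) / 15 = 63 / 15 = 4.2000
LCL = c̄ − 3√c̄ = 4.2000 − 3 × 2.0494 = -1.9482 → 0 (cannot be negative)

0.000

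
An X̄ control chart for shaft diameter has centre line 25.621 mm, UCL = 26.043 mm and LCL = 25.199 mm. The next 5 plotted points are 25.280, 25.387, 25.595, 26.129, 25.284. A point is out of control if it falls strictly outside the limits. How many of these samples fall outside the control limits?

1

Compare each point to [25.199, 26.043]: sample 4 = 26.129 > UCL.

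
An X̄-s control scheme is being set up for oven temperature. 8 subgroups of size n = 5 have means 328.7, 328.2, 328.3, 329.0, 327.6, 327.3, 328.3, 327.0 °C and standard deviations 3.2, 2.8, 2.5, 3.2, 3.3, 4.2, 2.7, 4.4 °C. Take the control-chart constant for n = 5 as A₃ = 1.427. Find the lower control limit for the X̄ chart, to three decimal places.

323.359

X̄̄ = (328.7 + 328.2 + 328.3 + 329.0 + 327.6 + 327.3 + 328.3 + 327.0) / 8 = 328.0500
s̄ = (3.2 + 2.8 + 2.5 + 3.2 + 3.3 + 4.2 + 2.7 + 4.4) / 8 = 3.2875
LCL = X̄̄ − A₃·s̄ = 328.0500 − 1.427 × 3.2875 = 323.3587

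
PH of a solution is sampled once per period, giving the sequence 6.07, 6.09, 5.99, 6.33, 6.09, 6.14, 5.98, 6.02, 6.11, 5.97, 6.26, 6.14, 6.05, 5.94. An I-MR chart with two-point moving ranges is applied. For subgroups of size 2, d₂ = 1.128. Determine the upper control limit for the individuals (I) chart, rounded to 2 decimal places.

6.45

X̄ = (6.07 + 6.09 + 5.99 + 6.33 + 6.09 + 6.14 + 5.98 + 6.02 + 6.11 + 5.97 + 6.26 + 6.14 + 6.05 + 5.94) / 14 = 6.0843
Moving ranges: 0.02, 0.10, 0.34, 0.24, 0.05, 0.16, 0.04, 0.09, 0.14, 0.29, 0.12, 0.09, 0.11; M̄R̄ = 1.7900 / 13 = 0.1377
UCL = X̄ + 3·M̄R̄/d₂ = 6.0843 + 3 × 0.1377 / 1.128 = 6.4505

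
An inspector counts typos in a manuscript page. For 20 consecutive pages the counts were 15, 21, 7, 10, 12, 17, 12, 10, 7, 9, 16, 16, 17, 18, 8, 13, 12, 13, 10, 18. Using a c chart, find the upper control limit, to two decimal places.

c̄ = (15 + 21 + 7 + 10 + 12 + 17 + 12 + 10 + 7 + 9 + 16 + 16 + 17 + 18 + 8 + 13 + 12 + 13 + 10 + 18) / 20 = 261 / 20 = 13.0500
UCL = c̄ + 3√c̄ = 13.0500 + 3 × √13.0500 = 13.0500 + 3 × 3.6125 = 23.8874

23.89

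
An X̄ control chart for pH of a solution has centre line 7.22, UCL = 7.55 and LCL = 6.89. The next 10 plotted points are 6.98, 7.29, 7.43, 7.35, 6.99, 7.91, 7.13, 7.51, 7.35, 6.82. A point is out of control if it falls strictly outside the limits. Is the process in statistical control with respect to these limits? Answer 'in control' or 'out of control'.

out of control

Compare each point to [6.89, 7.55]: sample 6 = 7.91 > UCL; sample 10 = 6.82 < LCL.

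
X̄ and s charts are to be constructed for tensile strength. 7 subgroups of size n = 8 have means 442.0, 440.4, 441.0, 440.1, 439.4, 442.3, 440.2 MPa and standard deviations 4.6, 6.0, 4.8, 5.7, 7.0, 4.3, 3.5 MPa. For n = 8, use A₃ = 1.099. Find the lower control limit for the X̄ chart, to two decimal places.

X̄̄ = (442.0 + 440.4 + 441.0 + 440.1 + 439.4 + 442.3 + 440.2) / 7 = 440.7714
s̄ = (4.6 + 6.0 + 4.8 + 5.7 + 7.0 + 4.3 + 3.5) / 7 = 5.1286
LCL = X̄̄ − A₃·s̄ = 440.7714 − 1.099 × 5.1286 = 435.1351

435.14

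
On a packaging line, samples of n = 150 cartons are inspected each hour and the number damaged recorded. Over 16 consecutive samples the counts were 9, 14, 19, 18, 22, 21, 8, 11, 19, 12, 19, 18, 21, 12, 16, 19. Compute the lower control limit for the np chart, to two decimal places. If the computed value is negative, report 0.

p̄ = Σdᵢ / (k·n) = 258 / (16 × 150) = 0.10750
LCL = np̄ − 3·√(np̄(1−p̄)) = 16.1250 − 3 × 3.7936 = 4.7441

4.74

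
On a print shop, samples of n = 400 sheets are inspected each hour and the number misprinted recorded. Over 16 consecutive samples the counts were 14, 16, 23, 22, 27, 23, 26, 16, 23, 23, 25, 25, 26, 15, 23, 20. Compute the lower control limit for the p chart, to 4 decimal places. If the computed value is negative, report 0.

0.0203

p̄ = Σdᵢ / (k·n) = 347 / (16 × 400) = 0.05422
LCL = p̄ − 3·√(p̄(1−p̄)/n) = 0.05422 − 3 × 0.01132 = 0.02025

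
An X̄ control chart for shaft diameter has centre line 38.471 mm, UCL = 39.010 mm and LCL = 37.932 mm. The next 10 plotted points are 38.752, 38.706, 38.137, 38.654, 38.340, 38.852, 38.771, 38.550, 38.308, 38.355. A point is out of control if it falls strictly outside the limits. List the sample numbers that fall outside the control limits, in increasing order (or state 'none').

none

All 10 points lie within [37.932, 39.010].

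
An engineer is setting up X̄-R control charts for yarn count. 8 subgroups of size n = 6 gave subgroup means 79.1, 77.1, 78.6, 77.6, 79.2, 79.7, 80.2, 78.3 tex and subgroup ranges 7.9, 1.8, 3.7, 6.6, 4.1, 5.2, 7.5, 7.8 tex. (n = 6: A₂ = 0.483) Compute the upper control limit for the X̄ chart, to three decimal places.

81.418

X̄̄ = (79.1 + 77.1 + 78.6 + 77.6 + 79.2 + 79.7 + 80.2 + 78.3) / 8 = 629.8000 / 8 = 78.7250
R̄ = (7.9 + 1.8 + 3.7 + 6.6 + 4.1 + 5.2 + 7.5 + 7.8) / 8 = 44.6000 / 8 = 5.5750
UCL = X̄̄ + A₂·R̄ = 78.7250 + 0.483 × 5.5750 = 81.4177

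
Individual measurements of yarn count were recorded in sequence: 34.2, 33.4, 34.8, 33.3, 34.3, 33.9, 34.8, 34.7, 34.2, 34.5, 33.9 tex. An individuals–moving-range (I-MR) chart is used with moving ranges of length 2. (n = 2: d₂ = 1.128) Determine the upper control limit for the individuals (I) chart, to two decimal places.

X̄ = (34.2 + 33.4 + 34.8 + 33.3 + 34.3 + 33.9 + 34.8 + 34.7 + 34.2 + 34.5 + 33.9) / 11 = 34.1818
Moving ranges: 0.8, 1.4, 1.5, 1.0, 0.4, 0.9, 0.1, 0.5, 0.3, 0.6; M̄R̄ = 7.5000 / 10 = 0.7500
UCL = X̄ + 3·M̄R̄/d₂ = 34.1818 + 3 × 0.7500 / 1.128 = 36.1765

36.18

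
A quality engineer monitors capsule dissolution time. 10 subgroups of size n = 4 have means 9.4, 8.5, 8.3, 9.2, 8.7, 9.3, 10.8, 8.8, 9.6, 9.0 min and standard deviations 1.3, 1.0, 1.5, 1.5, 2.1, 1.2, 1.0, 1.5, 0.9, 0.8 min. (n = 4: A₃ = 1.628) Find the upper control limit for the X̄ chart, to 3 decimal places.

X̄̄ = (9.4 + 8.5 + 8.3 + 9.2 + 8.7 + 9.3 + 10.8 + 8.8 + 9.6 + 9.0) / 10 = 9.1600
s̄ = (1.3 + 1.0 + 1.5 + 1.5 + 2.1 + 1.2 + 1.0 + 1.5 + 0.9 + 0.8) / 10 = 1.2800
UCL = X̄̄ + A₃·s̄ = 9.1600 + 1.628 × 1.2800 = 11.2438

11.244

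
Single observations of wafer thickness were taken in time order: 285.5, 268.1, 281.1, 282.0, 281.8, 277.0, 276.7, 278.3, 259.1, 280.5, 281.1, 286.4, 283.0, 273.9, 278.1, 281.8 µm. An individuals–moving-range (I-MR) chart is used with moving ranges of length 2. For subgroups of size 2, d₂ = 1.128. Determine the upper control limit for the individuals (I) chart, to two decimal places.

X̄ = (285.5 + 268.1 + 281.1 + 282.0 + 281.8 + 277.0 + 276.7 + 278.3 + 259.1 + 280.5 + 281.1 + 286.4 + 283.0 + 273.9 + 278.1 + 281.8) / 16 = 278.4000
Moving ranges: 17.4, 13.0, 0.9, 0.2, 4.8, 0.3, 1.6, 19.2, 21.4, 0.6, 5.3, 3.4, 9.1, 4.2, 3.7; M̄R̄ = 105.1000 / 15 = 7.0067
UCL = X̄ + 3·M̄R̄/d₂ = 278.4000 + 3 × 7.0067 / 1.128 = 297.0348

297.03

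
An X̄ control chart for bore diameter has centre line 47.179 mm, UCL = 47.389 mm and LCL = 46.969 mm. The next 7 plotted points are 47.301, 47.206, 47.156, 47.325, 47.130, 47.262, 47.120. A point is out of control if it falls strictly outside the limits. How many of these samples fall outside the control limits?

0

All 7 points lie within [46.969, 47.389].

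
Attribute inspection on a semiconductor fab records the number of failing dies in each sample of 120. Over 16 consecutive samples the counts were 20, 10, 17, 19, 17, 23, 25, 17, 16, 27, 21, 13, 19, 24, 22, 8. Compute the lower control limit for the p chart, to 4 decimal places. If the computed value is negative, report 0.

p̄ = Σdᵢ / (k·n) = 298 / (16 × 120) = 0.15521
LCL = p̄ − 3·√(p̄(1−p̄)/n) = 0.15521 − 3 × 0.03306 = 0.05604

0.0560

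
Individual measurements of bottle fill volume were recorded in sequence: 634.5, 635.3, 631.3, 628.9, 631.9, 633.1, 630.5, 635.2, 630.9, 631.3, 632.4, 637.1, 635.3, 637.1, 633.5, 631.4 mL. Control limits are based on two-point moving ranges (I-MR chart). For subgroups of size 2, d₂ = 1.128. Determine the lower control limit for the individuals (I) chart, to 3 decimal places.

X̄ = (634.5 + 635.3 + 631.3 + 628.9 + 631.9 + 633.1 + 630.5 + 635.2 + 630.9 + 631.3 + 632.4 + 637.1 + 635.3 + 637.1 + 633.5 + 631.4) / 16 = 633.1063
Moving ranges: 0.8, 4.0, 2.4, 3.0, 1.2, 2.6, 4.7, 4.3, 0.4, 1.1, 4.7, 1.8, 1.8, 3.6, 2.1; M̄R̄ = 38.5000 / 15 = 2.5667
LCL = X̄ − 3·M̄R̄/d₂ = 633.1063 − 3 × 2.5667 / 1.128 = 626.2800

626.280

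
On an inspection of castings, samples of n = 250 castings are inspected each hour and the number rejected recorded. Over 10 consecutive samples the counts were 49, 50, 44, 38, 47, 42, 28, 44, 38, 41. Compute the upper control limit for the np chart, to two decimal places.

59.85

p̄ = Σdᵢ / (k·n) = 421 / (10 × 250) = 0.16840
UCL = np̄ + 3·√(np̄(1−p̄)) = 42.1000 + 3 × √(42.1000×0.83160) = 42.1000 + 3 × 5.9170 = 59.8509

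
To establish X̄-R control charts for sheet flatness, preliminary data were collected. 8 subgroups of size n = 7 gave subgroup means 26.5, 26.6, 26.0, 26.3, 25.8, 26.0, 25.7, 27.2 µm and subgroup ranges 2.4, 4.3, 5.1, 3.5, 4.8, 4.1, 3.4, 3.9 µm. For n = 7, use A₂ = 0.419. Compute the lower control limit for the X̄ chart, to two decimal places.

X̄̄ = (26.5 + 26.6 + 26.0 + 26.3 + 25.8 + 26.0 + 25.7 + 27.2) / 8 = 210.1000 / 8 = 26.2625
R̄ = (2.4 + 4.3 + 5.1 + 3.5 + 4.8 + 4.1 + 3.4 + 3.9) / 8 = 31.5000 / 8 = 3.9375
LCL = X̄̄ − A₂·R̄ = 26.2625 − 0.419 × 3.9375 = 24.6127

24.61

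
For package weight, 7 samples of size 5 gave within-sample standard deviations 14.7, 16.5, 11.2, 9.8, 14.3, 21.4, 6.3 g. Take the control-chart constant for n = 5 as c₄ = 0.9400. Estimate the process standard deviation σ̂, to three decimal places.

s̄ = (14.7 + 16.5 + 11.2 + 9.8 + 14.3 + 21.4 + 6.3) / 7 = 13.4571
σ̂ = s̄ / c₄ = 13.4571 / 0.9400 = 14.3161

14.316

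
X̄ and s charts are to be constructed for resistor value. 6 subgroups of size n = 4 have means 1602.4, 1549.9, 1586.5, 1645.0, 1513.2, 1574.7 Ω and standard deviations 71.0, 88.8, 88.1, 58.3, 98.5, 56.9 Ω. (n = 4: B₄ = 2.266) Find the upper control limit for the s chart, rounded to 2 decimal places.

174.33

s̄ = (71.0 + 88.8 + 88.1 + 58.3 + 98.5 + 56.9) / 6 = 76.9333
UCL_s = B₄·s̄ = 2.266 × 76.9333 = 174.3309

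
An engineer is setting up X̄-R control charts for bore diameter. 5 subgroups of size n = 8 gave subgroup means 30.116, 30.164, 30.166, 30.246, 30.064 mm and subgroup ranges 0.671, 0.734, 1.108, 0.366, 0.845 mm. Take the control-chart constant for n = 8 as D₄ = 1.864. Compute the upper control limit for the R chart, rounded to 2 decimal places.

R̄ = (0.671 + 0.734 + 1.108 + 0.366 + 0.845) / 5 = 3.7240 / 5 = 0.7448
UCL_R = D₄·R̄ = 1.864 × 0.7448 = 1.3883

1.39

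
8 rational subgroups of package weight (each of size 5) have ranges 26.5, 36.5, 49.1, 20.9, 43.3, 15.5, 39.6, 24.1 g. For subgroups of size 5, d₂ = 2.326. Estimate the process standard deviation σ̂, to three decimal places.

13.731

R̄ = (26.5 + 36.5 + 49.1 + 20.9 + 43.3 + 15.5 + 39.6 + 24.1) / 8 = 31.9375
σ̂ = R̄ / d₂ = 31.9375 / 2.326 = 13.7307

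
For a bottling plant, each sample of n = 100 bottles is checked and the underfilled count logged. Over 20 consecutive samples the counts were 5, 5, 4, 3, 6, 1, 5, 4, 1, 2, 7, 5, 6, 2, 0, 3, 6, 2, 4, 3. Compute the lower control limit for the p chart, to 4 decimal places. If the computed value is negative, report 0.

0.0000

p̄ = Σdᵢ / (k·n) = 74 / (20 × 100) = 0.03700
LCL = p̄ − 3·√(p̄(1−p̄)/n) = 0.03700 − 3 × 0.01888 = -0.01963 → 0 (negative, so LCL = 0)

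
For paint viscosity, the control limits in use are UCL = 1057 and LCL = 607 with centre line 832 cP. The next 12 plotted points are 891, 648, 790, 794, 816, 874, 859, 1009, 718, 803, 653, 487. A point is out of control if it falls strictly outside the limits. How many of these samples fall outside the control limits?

1

Compare each point to [607, 1057]: sample 12 = 487 < LCL.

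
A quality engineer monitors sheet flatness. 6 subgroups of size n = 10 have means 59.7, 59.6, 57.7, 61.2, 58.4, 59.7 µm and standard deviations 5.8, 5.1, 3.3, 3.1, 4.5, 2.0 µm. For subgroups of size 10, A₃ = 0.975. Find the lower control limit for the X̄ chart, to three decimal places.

55.516

X̄̄ = (59.7 + 59.6 + 57.7 + 61.2 + 58.4 + 59.7) / 6 = 59.3833
s̄ = (5.8 + 5.1 + 3.3 + 3.1 + 4.5 + 2.0) / 6 = 3.9667
LCL = X̄̄ − A₃·s̄ = 59.3833 − 0.975 × 3.9667 = 55.5158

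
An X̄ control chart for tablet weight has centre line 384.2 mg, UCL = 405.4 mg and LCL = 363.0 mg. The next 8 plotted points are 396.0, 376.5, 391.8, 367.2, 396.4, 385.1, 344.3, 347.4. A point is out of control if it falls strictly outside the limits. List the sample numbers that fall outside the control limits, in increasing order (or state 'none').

Compare each point to [363.0, 405.4]: sample 7 = 344.3 < LCL; sample 8 = 347.4 < LCL.

7, 8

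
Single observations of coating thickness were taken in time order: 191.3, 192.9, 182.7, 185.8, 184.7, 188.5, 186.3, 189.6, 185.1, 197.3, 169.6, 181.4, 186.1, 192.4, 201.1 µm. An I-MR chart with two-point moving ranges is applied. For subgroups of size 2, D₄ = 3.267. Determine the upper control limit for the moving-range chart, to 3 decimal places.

23.616

Moving ranges: 1.6, 10.2, 3.1, 1.1, 3.8, 2.2, 3.3, 4.5, 12.2, 27.7, 11.8, 4.7, 6.3, 8.7; M̄R̄ = 101.2000 / 14 = 7.2286
UCL_MR = D₄·M̄R̄ = 3.267 × 7.2286 = 23.6157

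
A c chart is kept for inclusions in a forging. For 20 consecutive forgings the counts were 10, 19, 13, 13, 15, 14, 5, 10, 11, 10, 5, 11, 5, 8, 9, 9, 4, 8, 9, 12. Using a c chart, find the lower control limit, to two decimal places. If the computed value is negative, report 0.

c̄ = (10 + 19 + 13 + 13 + 15 + 14 + 5 + 10 + 11 + 10 + 5 + 11 + 5 + 8 + 9 + 9 + 4 + 8 + 9 + 12) / 20 = 200 / 20 = 10.0000
LCL = c̄ − 3√c̄ = 10.0000 − 3 × 3.1623 = 0.5132

0.51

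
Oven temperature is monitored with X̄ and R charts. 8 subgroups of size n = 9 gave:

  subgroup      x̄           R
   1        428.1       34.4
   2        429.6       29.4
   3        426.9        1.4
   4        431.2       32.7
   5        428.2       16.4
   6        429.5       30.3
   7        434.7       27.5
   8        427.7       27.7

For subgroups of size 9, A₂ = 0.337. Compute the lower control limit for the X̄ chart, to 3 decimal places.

X̄̄ = (428.1 + 429.6 + 426.9 + 431.2 + 428.2 + 429.5 + 434.7 + 427.7) / 8 = 3435.9000 / 8 = 429.4875
R̄ = (34.4 + 29.4 + 1.4 + 32.7 + 16.4 + 30.3 + 27.5 + 27.7) / 8 = 199.8000 / 8 = 24.9750
LCL = X̄̄ − A₂·R̄ = 429.4875 − 0.337 × 24.9750 = 421.0709

421.071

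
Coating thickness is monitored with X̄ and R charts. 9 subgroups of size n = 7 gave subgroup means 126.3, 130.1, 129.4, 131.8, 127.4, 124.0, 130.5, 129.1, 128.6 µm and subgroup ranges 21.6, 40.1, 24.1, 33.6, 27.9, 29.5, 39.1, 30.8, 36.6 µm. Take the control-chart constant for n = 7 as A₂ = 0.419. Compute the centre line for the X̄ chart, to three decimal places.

128.578

X̄̄ = (126.3 + 130.1 + 129.4 + 131.8 + 127.4 + 124.0 + 130.5 + 129.1 + 128.6) / 9 = 1157.2000 / 9 = 128.5778
CL = X̄̄ = 128.5778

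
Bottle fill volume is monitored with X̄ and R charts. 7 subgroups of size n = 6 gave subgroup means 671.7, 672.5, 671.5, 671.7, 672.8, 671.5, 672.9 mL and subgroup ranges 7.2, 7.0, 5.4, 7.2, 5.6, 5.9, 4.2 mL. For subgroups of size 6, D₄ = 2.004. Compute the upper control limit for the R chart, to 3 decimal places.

R̄ = (7.2 + 7.0 + 5.4 + 7.2 + 5.6 + 5.9 + 4.2) / 7 = 42.5000 / 7 = 6.0714
UCL_R = D₄·R̄ = 2.004 × 6.0714 = 12.1671

12.167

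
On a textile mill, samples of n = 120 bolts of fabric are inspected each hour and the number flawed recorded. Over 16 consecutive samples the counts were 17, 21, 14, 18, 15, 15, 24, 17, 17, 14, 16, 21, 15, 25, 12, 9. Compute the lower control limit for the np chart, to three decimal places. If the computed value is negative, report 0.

5.451

p̄ = Σdᵢ / (k·n) = 270 / (16 × 120) = 0.14062
LCL = np̄ − 3·√(np̄(1−p̄)) = 16.8750 − 3 × 3.8081 = 5.4506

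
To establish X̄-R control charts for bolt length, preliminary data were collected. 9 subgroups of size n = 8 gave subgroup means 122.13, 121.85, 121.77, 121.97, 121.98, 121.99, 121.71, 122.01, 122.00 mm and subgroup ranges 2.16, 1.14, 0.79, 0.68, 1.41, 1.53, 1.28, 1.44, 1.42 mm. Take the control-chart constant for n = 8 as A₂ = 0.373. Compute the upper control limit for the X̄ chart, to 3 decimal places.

122.426

X̄̄ = (122.13 + 121.85 + 121.77 + 121.97 + 121.98 + 121.99 + 121.71 + 122.01 + 122.00) / 9 = 1097.4100 / 9 = 121.9344
R̄ = (2.16 + 1.14 + 0.79 + 0.68 + 1.41 + 1.53 + 1.28 + 1.44 + 1.42) / 9 = 11.8500 / 9 = 1.3167
UCL = X̄̄ + A₂·R̄ = 121.9344 + 0.373 × 1.3167 = 122.4256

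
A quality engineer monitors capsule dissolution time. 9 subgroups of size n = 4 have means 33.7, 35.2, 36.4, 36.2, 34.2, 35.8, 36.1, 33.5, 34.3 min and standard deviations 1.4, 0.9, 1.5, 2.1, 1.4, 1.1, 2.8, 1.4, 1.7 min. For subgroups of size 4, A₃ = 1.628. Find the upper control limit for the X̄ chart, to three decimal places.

37.631

X̄̄ = (33.7 + 35.2 + 36.4 + 36.2 + 34.2 + 35.8 + 36.1 + 33.5 + 34.3) / 9 = 35.0444
s̄ = (1.4 + 0.9 + 1.5 + 2.1 + 1.4 + 1.1 + 2.8 + 1.4 + 1.7) / 9 = 1.5889
UCL = X̄̄ + A₃·s̄ = 35.0444 + 1.628 × 1.5889 = 37.6312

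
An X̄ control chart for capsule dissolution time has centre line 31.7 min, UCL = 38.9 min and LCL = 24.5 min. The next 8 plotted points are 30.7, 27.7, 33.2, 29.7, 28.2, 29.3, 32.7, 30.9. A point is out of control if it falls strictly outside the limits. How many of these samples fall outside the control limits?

All 8 points lie within [24.5, 38.9].

0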